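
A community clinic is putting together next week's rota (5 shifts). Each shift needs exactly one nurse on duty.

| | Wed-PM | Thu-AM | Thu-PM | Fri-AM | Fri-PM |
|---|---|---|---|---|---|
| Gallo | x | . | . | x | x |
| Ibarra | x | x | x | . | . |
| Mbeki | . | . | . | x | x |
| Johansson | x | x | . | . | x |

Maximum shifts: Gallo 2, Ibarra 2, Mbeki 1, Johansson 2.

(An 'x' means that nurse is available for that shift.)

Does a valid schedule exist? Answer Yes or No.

Thu-PM can only be covered by Ibarra, so that assignment is forced.
One valid schedule: Wed-PM→Gallo, Thu-AM→Ibarra, Thu-PM→Ibarra, Fri-AM→Gallo, Fri-PM→Mbeki.
Loads: Gallo 2/2, Ibarra 2/2, Mbeki 1/1, Johansson 0/2 — all within limits.

Yes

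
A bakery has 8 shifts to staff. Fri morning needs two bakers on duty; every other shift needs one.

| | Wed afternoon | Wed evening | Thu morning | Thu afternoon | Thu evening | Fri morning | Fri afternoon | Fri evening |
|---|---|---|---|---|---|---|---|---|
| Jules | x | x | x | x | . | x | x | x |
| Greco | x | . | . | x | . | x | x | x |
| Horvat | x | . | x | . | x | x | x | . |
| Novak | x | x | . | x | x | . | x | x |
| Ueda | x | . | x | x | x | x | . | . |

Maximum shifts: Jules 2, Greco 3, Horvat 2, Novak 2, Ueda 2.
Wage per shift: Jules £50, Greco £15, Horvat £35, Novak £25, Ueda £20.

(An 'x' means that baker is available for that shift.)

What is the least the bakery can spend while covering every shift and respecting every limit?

£205

Picking the cheapest available baker for each shift independently would cost £160, but that ignores the shift limits.
An optimal schedule: Wed afternoon→Horvat, Wed evening→Novak, Thu morning→Ueda, Thu afternoon→Greco, Thu evening→Ueda, Fri morning→Greco+Horvat, Fri afternoon→Novak, Fri evening→Greco.
Total: 35 + 25 + 20 + 15 + 20 + 15 + 35 + 25 + 15 = £205.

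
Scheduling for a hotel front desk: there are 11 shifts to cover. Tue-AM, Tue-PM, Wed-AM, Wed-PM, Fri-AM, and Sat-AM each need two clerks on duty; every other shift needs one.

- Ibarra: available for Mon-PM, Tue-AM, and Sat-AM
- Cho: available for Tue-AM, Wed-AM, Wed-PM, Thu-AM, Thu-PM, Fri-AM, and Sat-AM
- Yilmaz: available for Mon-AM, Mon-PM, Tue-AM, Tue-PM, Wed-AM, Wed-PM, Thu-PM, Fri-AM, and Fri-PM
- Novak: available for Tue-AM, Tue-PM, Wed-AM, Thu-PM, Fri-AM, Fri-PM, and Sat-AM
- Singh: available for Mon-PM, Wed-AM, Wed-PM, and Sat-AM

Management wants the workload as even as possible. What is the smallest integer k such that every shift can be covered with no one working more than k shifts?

4

With 5 clerks and 17 worker-slots to fill, someone must work at least ⌈17/5⌉ = 4 shifts, so k ≥ 4.
k = 4 works: Mon-AM→Yilmaz, Mon-PM→Ibarra, Tue-AM→Ibarra+Novak, Tue-PM→Yilmaz+Novak, Wed-AM→Novak+Singh, Wed-PM→Cho+Yilmaz, Thu-AM→Cho, Thu-PM→Cho, Fri-AM→Cho+Novak, Fri-PM→Yilmaz, Sat-AM→Ibarra+Singh.
Loads: Ibarra 3, Cho 4, Yilmaz 4, Novak 4, Singh 2 — all ≤ 4.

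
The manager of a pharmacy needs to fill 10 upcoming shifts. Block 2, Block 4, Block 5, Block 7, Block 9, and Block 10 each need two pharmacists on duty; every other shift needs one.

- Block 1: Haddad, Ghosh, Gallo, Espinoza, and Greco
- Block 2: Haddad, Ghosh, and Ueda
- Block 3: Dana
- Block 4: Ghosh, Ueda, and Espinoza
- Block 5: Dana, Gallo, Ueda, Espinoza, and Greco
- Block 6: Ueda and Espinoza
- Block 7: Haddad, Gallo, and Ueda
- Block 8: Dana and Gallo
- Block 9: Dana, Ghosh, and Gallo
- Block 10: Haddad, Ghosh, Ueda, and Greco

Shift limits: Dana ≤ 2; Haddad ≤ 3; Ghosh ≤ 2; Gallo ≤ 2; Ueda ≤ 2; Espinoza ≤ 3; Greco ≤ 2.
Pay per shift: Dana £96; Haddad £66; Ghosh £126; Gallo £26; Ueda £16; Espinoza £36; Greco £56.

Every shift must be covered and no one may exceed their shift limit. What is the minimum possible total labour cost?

£946

Block 3 can only be covered by Dana, so that assignment is forced.
Picking the cheapest available pharmacist for each shift independently would cost £576, but that ignores the shift limits.
An optimal schedule: Block 1→Espinoza, Block 2→Haddad+Ghosh, Block 3→Dana, Block 4→Ueda+Espinoza, Block 5→Espinoza+Greco, Block 6→Ueda, Block 7→Haddad+Gallo, Block 8→Dana, Block 9→Ghosh+Gallo, Block 10→Haddad+Greco.
Total: 36 + 66 + 126 + 96 + 16 + 36 + 36 + 56 + 16 + 66 + 26 + 96 + 126 + 26 + 66 + 56 = £946.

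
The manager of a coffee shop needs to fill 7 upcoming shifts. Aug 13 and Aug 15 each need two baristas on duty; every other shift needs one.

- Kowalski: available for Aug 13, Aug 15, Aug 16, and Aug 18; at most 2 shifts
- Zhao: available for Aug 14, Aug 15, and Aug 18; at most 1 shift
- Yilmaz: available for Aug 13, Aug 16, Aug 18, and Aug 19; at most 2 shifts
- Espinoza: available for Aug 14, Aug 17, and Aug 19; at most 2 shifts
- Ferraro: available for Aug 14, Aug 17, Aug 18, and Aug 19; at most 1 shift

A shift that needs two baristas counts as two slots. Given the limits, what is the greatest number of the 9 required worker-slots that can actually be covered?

Total capacity across all baristas is 2+1+2+2+1 = 8, and 9 slots are needed, so at most 8 can be filled.
An assignment achieving 8: Aug 13→Kowalski+Yilmaz, Aug 14→Espinoza, Aug 15→Kowalski+Zhao, Aug 16→Yilmaz, Aug 17→Espinoza, Aug 19→Ferraro.
Loads: Kowalski 2/2, Zhao 1/1, Yilmaz 2/2, Espinoza 2/2, Ferraro 1/1.

8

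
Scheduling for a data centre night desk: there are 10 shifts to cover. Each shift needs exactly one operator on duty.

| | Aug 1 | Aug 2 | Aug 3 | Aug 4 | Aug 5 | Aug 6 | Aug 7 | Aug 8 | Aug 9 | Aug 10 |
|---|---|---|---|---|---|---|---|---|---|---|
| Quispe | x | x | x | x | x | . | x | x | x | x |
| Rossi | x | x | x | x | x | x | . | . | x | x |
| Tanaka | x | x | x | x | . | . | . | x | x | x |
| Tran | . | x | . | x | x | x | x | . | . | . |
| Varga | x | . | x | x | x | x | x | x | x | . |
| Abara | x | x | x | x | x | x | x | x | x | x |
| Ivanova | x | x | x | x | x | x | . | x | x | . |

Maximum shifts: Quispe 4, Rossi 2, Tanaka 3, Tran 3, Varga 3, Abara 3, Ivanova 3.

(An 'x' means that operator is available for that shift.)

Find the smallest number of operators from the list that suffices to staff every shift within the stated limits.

3

10 slots to fill and no one can take more than 4, so at least ⌈10/4⌉ = 3 operators are needed.
Quispe, Tanaka, and Tran alone can cover everything: Aug 1→Quispe, Aug 2→Tran, Aug 3→Quispe, Aug 4→Tran, Aug 5→Quispe, Aug 6→Tran, Aug 7→Quispe, Aug 8→Tanaka, Aug 9→Tanaka, Aug 10→Tanaka.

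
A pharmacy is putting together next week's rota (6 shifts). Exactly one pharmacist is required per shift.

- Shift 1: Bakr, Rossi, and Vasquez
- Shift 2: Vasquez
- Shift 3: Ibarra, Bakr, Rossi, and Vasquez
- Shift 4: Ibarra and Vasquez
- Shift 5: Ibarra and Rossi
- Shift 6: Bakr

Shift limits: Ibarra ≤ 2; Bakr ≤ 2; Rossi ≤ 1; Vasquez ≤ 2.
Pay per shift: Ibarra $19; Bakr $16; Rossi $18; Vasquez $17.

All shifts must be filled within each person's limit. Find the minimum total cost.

Shift 2 can only be covered by Vasquez, so that assignment is forced.
Shift 6 can only be covered by Bakr, so that assignment is forced.
Picking the cheapest available pharmacist for each shift independently would cost $100, but that ignores the shift limits.
An optimal schedule: Shift 1→Bakr, Shift 2→Vasquez, Shift 3→Ibarra, Shift 4→Vasquez, Shift 5→Rossi, Shift 6→Bakr.
Total: 16 + 17 + 19 + 17 + 18 + 16 = $103.

$103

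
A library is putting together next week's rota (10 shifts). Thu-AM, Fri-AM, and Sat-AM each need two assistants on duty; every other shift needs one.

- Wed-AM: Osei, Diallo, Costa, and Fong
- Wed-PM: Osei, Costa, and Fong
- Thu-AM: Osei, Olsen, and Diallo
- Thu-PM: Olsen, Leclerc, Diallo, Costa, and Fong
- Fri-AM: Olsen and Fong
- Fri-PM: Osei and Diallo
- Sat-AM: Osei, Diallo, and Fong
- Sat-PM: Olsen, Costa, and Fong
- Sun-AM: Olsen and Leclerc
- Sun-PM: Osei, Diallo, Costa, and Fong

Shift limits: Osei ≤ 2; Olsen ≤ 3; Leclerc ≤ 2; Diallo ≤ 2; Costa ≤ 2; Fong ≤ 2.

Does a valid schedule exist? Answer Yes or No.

Fri-AM can only be covered by Olsen and Fong, so that assignment is forced.
One valid schedule: Wed-AM→Costa, Wed-PM→Osei, Thu-AM→Olsen+Diallo, Thu-PM→Leclerc, Fri-AM→Olsen+Fong, Fri-PM→Osei, Sat-AM→Diallo+Fong, Sat-PM→Olsen, Sun-AM→Leclerc, Sun-PM→Costa.
Loads: Osei 2/2, Olsen 3/3, Leclerc 2/2, Diallo 2/2, Costa 2/2, Fong 2/2 — all within limits.

Yes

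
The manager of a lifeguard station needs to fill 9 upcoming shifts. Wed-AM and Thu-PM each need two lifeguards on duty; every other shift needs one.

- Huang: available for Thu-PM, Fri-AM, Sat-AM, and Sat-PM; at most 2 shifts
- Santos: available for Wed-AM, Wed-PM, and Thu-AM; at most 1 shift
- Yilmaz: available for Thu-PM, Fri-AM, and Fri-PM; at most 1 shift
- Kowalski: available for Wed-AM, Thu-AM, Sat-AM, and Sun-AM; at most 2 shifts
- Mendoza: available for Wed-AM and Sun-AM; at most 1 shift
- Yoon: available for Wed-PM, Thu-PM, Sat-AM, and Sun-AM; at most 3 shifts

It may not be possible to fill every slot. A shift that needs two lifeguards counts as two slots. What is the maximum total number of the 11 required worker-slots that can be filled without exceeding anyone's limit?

10

Total capacity across all lifeguards is 2+1+1+2+1+3 = 10, and 11 slots are needed, so at most 10 can be filled.
An assignment achieving 10: Wed-AM→Kowalski+Mendoza, Wed-PM→Santos, Thu-AM→Kowalski, Thu-PM→Yoon, Fri-AM→Huang, Fri-PM→Yilmaz, Sat-AM→Yoon, Sat-PM→Huang, Sun-AM→Yoon.
Loads: Huang 2/2, Santos 1/1, Yilmaz 1/1, Kowalski 2/2, Mendoza 1/1, Yoon 3/3.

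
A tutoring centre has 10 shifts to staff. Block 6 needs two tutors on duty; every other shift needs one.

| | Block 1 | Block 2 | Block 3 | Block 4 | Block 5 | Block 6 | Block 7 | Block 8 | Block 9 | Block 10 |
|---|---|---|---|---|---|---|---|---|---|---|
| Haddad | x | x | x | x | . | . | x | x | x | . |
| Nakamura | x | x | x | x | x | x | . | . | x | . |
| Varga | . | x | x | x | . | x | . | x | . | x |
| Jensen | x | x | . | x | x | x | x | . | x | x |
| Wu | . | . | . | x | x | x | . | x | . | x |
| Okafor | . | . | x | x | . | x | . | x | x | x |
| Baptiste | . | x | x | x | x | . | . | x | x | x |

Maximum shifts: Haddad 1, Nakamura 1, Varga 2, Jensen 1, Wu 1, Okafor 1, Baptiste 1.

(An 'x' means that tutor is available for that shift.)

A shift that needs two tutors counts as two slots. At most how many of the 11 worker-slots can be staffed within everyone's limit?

8

Total capacity across all tutors is 1+1+2+1+1+1+1 = 8, and 11 slots are needed, so at most 8 can be filled.
An assignment achieving 8: Block 1→Nakamura, Block 2→Varga, Block 3→Varga, Block 5→Jensen, Block 6→Wu+Okafor, Block 7→Haddad, Block 8→Baptiste.
Loads: Haddad 1/1, Nakamura 1/1, Varga 2/2, Jensen 1/1, Wu 1/1, Okafor 1/1, Baptiste 1/1.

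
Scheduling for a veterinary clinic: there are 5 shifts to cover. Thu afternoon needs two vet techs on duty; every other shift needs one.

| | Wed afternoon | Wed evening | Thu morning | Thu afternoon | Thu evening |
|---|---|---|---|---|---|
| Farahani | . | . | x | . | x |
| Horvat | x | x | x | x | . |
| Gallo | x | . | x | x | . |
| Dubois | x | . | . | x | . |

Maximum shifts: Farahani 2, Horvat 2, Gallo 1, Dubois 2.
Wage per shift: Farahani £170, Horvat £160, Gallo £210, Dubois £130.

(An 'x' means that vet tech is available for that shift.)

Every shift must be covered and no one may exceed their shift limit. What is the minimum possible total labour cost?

£920

Wed evening can only be covered by Horvat, so that assignment is forced.
Thu evening can only be covered by Farahani, so that assignment is forced.
Picking the cheapest available vet tech for each shift independently would cost £910, but that ignores the shift limits.
An optimal schedule: Wed afternoon→Dubois, Wed evening→Horvat, Thu morning→Farahani, Thu afternoon→Dubois+Horvat, Thu evening→Farahani.
Total: 130 + 160 + 170 + 130 + 160 + 170 = £920.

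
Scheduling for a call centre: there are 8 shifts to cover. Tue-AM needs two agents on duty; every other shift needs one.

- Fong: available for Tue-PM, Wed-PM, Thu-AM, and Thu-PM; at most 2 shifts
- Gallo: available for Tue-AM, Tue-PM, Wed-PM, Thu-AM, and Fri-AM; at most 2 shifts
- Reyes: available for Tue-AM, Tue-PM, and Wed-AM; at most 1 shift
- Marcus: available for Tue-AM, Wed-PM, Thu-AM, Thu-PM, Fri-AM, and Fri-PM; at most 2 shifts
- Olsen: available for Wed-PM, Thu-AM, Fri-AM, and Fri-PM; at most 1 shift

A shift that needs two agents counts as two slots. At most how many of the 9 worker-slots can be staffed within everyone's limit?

8

Total capacity across all agents is 2+2+1+2+1 = 8, and 9 slots are needed, so at most 8 can be filled.
An assignment achieving 8: Tue-AM→Gallo+Marcus, Tue-PM→Fong, Wed-AM→Reyes, Wed-PM→Olsen, Thu-PM→Fong, Fri-AM→Gallo, Fri-PM→Marcus.
Loads: Fong 2/2, Gallo 2/2, Reyes 1/1, Marcus 2/2, Olsen 1/1.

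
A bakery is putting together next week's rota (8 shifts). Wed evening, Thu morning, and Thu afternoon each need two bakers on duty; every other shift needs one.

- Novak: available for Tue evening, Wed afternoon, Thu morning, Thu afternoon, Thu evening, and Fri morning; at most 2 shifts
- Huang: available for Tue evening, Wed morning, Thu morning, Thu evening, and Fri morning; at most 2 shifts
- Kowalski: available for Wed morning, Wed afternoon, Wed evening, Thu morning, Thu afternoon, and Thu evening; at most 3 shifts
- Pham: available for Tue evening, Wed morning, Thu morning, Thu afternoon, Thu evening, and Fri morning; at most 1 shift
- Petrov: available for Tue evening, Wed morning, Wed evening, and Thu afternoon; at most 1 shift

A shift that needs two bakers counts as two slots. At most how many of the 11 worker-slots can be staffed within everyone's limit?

Total capacity across all bakers is 2+2+3+1+1 = 9, and 11 slots are needed, so at most 9 can be filled.
An assignment achieving 9: Tue evening→Huang, Wed morning→Huang, Wed afternoon→Novak, Wed evening→Kowalski+Petrov, Thu morning→Kowalski+Pham, Thu afternoon→Kowalski, Fri morning→Novak.
Loads: Novak 2/2, Huang 2/2, Kowalski 3/3, Pham 1/1, Petrov 1/1.

9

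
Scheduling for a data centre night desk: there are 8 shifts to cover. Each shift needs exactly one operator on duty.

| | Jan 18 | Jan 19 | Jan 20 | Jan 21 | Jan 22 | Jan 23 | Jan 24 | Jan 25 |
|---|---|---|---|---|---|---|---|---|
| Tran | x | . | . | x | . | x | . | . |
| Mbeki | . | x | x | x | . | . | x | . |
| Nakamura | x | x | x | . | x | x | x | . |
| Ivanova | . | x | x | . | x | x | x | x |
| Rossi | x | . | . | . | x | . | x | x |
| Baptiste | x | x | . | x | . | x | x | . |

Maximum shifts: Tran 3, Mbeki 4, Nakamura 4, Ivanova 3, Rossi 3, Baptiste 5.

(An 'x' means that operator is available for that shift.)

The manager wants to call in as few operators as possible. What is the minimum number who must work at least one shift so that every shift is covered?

8 slots to fill and no one can take more than 5, so at least ⌈8/5⌉ = 2 operators are needed.
Ivanova and Baptiste alone can cover everything: Jan 18→Baptiste, Jan 19→Baptiste, Jan 20→Ivanova, Jan 21→Baptiste, Jan 22→Ivanova, Jan 23→Baptiste, Jan 24→Baptiste, Jan 25→Ivanova.

2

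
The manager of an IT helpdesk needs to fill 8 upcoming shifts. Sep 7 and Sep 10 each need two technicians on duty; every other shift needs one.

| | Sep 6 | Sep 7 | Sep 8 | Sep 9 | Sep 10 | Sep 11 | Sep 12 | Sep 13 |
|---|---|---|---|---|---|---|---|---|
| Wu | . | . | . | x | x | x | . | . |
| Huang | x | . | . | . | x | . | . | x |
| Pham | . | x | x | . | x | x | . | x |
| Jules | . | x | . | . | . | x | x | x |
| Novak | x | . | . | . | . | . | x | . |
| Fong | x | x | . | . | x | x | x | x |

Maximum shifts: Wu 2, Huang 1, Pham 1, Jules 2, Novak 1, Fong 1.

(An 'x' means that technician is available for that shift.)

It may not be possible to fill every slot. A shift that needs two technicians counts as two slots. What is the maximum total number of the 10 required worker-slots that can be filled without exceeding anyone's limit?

8

Total capacity across all technicians is 2+1+1+2+1+1 = 8, and 10 slots are needed, so at most 8 can be filled.
An assignment achieving 8: Sep 6→Huang, Sep 7→Jules+Fong, Sep 8→Pham, Sep 9→Wu, Sep 10→Wu, Sep 11→Jules, Sep 12→Novak.
Loads: Wu 2/2, Huang 1/1, Pham 1/1, Jules 2/2, Novak 1/1, Fong 1/1.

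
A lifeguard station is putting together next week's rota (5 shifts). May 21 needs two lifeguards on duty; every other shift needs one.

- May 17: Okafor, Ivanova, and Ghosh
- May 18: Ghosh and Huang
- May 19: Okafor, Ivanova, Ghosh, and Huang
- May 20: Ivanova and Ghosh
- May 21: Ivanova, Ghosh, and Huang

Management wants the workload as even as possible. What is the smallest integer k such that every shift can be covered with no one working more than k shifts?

With 4 lifeguards and 6 worker-slots to fill, someone must work at least ⌈6/4⌉ = 2 shifts, so k ≥ 2.
k = 2 works: May 17→Okafor, May 18→Ghosh, May 19→Okafor, May 20→Ivanova, May 21→Ivanova+Ghosh.
Loads: Okafor 2, Ivanova 2, Ghosh 2, Huang 0 — all ≤ 2.

2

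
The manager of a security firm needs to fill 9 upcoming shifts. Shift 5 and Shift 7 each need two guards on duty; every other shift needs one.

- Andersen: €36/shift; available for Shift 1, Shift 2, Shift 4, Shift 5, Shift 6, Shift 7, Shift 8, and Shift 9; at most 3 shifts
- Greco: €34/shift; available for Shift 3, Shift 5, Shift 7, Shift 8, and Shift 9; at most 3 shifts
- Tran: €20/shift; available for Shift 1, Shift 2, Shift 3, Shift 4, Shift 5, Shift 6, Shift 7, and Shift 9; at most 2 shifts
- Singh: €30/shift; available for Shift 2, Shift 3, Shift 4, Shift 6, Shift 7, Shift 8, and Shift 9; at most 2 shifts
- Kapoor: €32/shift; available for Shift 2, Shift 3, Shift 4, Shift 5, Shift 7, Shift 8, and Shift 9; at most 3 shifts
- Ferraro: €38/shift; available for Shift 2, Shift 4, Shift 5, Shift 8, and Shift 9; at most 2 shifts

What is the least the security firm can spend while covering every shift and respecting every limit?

Picking the cheapest available guard for each shift independently would cost €252, but that ignores the shift limits.
An optimal schedule: Shift 1→Tran, Shift 2→Singh, Shift 3→Singh, Shift 4→Kapoor, Shift 5→Kapoor+Greco, Shift 6→Tran, Shift 7→Greco+Andersen, Shift 8→Kapoor, Shift 9→Greco.
Total: 20 + 30 + 30 + 32 + 32 + 34 + 20 + 34 + 36 + 32 + 34 = €334.

€334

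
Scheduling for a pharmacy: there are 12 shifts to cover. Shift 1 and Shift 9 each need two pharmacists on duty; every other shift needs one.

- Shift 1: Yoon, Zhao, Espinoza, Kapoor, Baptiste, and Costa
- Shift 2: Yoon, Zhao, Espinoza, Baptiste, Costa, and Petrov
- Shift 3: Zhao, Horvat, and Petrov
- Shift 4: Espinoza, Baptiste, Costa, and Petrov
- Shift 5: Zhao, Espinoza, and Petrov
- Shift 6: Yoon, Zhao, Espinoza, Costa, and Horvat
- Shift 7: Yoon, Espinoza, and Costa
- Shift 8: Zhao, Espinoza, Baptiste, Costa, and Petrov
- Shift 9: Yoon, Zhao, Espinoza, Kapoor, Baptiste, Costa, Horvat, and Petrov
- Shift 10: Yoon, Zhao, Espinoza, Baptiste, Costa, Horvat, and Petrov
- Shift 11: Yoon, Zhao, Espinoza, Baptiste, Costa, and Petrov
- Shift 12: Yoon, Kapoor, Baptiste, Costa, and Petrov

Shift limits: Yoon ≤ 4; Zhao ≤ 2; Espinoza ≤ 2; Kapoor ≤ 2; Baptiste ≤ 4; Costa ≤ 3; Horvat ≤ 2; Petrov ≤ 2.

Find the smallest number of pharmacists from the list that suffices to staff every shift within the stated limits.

5

14 slots to fill and no one can take more than 4, so at least ⌈14/4⌉ = 4 pharmacists are needed.
Any 4 pharmacists together have capacity at most 4+4+3+2 = 13 < 14 slots, so 4 can never suffice.
Yoon, Zhao, Espinoza, Kapoor, and Baptiste alone can cover everything: Shift 1→Kapoor+Baptiste, Shift 2→Yoon, Shift 3→Zhao, Shift 4→Espinoza, Shift 5→Zhao, Shift 6→Yoon, Shift 7→Yoon, Shift 8→Espinoza, Shift 9→Kapoor+Baptiste, Shift 10→Baptiste, Shift 11→Baptiste, Shift 12→Yoon.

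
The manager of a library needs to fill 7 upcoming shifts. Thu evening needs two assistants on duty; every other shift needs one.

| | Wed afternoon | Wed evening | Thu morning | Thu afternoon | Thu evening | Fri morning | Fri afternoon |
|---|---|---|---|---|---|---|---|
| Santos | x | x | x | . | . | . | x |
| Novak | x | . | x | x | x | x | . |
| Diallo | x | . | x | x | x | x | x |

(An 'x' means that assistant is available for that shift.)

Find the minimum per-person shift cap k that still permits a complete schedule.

With 3 assistants and 8 worker-slots to fill, someone must work at least ⌈8/3⌉ = 3 shifts, so k ≥ 3.
k = 3 works: Wed afternoon→Santos, Wed evening→Santos, Thu morning→Diallo, Thu afternoon→Novak, Thu evening→Novak+Diallo, Fri morning→Novak, Fri afternoon→Santos.
Loads: Santos 3, Novak 3, Diallo 2 — all ≤ 3.

3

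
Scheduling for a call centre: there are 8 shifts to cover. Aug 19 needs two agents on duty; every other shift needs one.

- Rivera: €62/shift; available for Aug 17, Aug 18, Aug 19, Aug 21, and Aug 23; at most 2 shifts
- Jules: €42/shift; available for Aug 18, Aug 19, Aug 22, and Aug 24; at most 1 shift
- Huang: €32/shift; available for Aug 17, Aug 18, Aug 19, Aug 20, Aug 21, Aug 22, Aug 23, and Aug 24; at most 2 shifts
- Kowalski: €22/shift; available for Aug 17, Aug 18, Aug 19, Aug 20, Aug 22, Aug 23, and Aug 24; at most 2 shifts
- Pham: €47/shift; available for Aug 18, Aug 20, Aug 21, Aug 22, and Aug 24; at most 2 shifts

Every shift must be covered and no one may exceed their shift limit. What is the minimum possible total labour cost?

Picking the cheapest available agent for each shift independently would cost €218, but that ignores the shift limits.
An optimal schedule: Aug 17→Rivera, Aug 18→Pham, Aug 19→Jules+Kowalski, Aug 20→Huang, Aug 21→Rivera, Aug 22→Kowalski, Aug 23→Huang, Aug 24→Pham.
Total: 62 + 47 + 42 + 22 + 32 + 62 + 22 + 32 + 47 = €368.

€368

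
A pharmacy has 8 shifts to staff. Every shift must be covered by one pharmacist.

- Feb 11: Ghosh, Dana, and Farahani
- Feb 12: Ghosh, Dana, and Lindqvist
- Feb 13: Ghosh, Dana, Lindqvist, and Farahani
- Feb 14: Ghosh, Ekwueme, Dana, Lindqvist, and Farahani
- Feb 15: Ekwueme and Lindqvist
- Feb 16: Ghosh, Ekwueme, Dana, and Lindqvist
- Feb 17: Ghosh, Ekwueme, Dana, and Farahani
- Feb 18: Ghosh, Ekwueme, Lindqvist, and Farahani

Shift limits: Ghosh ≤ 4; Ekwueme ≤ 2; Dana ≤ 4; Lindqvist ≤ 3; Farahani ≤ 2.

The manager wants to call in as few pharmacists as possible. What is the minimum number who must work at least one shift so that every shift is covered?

3

8 slots to fill and no one can take more than 4, so at least ⌈8/4⌉ = 2 pharmacists are needed.
No set of 2 pharmacists can cover every shift (each such set leaves at least one shift with no one available or exceeds a cap).
Ghosh, Ekwueme, and Dana alone can cover everything: Feb 11→Ghosh, Feb 12→Ghosh, Feb 13→Ghosh, Feb 14→Ekwueme, Feb 15→Ekwueme, Feb 16→Dana, Feb 17→Dana, Feb 18→Ghosh.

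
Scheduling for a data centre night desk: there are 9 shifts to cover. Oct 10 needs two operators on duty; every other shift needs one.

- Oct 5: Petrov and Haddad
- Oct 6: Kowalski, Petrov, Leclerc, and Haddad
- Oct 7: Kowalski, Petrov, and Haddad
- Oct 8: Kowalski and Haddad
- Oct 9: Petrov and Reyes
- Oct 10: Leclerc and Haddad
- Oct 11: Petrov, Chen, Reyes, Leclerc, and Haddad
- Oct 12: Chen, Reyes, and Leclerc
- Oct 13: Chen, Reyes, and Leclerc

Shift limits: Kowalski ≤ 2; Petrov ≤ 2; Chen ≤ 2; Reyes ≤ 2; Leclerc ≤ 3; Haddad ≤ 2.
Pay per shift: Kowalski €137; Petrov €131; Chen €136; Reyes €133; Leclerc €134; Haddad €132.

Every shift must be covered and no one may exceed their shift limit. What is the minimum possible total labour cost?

€1330

Oct 10 can only be covered by Leclerc and Haddad, so that assignment is forced.
Picking the cheapest available operator for each shift independently would cost €1319, but that ignores the shift limits.
An optimal schedule: Oct 5→Petrov, Oct 6→Leclerc, Oct 7→Petrov, Oct 8→Haddad, Oct 9→Reyes, Oct 10→Haddad+Leclerc, Oct 11→Chen, Oct 12→Reyes, Oct 13→Leclerc.
Total: 131 + 134 + 131 + 132 + 133 + 132 + 134 + 136 + 133 + 134 = €1330.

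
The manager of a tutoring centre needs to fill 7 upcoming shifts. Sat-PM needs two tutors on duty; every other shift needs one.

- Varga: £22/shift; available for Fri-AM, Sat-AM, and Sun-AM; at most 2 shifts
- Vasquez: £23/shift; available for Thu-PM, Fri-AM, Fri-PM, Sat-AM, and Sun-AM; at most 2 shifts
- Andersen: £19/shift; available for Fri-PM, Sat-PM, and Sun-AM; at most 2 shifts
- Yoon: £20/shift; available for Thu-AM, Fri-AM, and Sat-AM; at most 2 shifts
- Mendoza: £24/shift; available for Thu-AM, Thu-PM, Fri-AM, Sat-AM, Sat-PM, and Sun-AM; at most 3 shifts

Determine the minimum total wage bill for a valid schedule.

Sat-PM can only be covered by Andersen and Mendoza, so that assignment is forced.
Picking the cheapest available tutor for each shift independently would cost £164, but that ignores the shift limits.
An optimal schedule: Thu-AM→Yoon, Thu-PM→Vasquez, Fri-AM→Yoon, Fri-PM→Andersen, Sat-AM→Varga, Sat-PM→Andersen+Mendoza, Sun-AM→Varga.
Total: 20 + 23 + 20 + 19 + 22 + 19 + 24 + 22 = £169.

£169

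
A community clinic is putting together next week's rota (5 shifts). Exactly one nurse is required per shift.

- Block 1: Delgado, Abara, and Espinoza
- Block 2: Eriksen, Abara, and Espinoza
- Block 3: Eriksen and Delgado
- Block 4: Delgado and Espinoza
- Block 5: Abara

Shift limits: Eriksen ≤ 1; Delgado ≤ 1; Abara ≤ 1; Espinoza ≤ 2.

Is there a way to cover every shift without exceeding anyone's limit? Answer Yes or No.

Block 5 can only be covered by Abara, so that assignment is forced.
One valid schedule: Block 1→Espinoza, Block 2→Espinoza, Block 3→Eriksen, Block 4→Delgado, Block 5→Abara.
Loads: Eriksen 1/1, Delgado 1/1, Abara 1/1, Espinoza 2/2 — all within limits.

Yes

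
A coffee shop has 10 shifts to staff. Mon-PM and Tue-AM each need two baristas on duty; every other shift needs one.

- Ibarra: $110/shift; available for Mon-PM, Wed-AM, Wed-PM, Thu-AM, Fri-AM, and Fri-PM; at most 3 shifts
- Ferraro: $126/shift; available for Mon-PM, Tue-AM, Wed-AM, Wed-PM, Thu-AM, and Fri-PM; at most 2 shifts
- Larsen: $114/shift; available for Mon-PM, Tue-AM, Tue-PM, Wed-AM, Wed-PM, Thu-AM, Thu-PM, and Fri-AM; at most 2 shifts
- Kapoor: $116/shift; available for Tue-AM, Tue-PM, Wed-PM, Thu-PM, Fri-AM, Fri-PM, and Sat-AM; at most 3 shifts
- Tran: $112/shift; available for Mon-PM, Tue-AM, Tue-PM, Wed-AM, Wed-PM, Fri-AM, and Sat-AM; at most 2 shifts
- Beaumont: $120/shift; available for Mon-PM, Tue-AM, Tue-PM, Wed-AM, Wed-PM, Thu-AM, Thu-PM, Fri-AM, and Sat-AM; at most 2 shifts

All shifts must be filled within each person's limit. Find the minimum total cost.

Picking the cheapest available barista for each shift independently would cost $1336, but that ignores the shift limits.
An optimal schedule: Mon-PM→Larsen+Beaumont, Tue-AM→Kapoor+Beaumont, Tue-PM→Tran, Wed-AM→Ibarra, Wed-PM→Kapoor, Thu-AM→Ibarra, Thu-PM→Larsen, Fri-AM→Kapoor, Fri-PM→Ibarra, Sat-AM→Tran.
Total: 114 + 120 + 116 + 120 + 112 + 110 + 116 + 110 + 114 + 116 + 110 + 112 = $1370.

$1370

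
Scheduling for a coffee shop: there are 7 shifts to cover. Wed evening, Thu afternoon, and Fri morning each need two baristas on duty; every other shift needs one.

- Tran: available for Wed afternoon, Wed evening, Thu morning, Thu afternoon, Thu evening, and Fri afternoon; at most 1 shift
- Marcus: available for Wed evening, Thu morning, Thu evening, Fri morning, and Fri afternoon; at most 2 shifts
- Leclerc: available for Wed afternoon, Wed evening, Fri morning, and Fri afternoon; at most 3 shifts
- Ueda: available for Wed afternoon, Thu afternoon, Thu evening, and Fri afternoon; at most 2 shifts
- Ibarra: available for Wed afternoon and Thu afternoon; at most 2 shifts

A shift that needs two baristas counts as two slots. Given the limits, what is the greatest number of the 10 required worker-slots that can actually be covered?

Total capacity across all baristas is 1+2+3+2+2 = 10, and 10 slots are needed, so at most 10 can be filled.
An assignment achieving 10: Wed afternoon→Ibarra, Wed evening→Marcus+Leclerc, Thu morning→Tran, Thu afternoon→Ueda+Ibarra, Thu evening→Ueda, Fri morning→Marcus+Leclerc, Fri afternoon→Leclerc.
Loads: Tran 1/1, Marcus 2/2, Leclerc 3/3, Ueda 2/2, Ibarra 2/2.

10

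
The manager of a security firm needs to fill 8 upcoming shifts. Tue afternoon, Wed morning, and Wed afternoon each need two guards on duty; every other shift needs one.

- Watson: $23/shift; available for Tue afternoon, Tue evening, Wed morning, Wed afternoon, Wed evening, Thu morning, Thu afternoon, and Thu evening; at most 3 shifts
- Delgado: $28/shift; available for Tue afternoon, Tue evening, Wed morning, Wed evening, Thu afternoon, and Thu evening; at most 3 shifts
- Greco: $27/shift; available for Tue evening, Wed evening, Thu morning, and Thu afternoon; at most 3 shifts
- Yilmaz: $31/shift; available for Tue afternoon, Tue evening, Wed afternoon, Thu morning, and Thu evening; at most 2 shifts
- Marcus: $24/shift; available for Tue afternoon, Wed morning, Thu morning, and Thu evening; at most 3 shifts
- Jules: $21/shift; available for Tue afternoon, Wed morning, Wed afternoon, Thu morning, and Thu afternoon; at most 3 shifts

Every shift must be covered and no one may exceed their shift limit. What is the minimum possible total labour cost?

$258

Picking the cheapest available guard for each shift independently would cost $243, but that ignores the shift limits.
An optimal schedule: Tue afternoon→Jules+Marcus, Tue evening→Watson, Wed morning→Jules+Marcus, Wed afternoon→Jules+Watson, Wed evening→Watson, Thu morning→Greco, Thu afternoon→Greco, Thu evening→Marcus.
Total: 21 + 24 + 23 + 21 + 24 + 21 + 23 + 23 + 27 + 27 + 24 = $258.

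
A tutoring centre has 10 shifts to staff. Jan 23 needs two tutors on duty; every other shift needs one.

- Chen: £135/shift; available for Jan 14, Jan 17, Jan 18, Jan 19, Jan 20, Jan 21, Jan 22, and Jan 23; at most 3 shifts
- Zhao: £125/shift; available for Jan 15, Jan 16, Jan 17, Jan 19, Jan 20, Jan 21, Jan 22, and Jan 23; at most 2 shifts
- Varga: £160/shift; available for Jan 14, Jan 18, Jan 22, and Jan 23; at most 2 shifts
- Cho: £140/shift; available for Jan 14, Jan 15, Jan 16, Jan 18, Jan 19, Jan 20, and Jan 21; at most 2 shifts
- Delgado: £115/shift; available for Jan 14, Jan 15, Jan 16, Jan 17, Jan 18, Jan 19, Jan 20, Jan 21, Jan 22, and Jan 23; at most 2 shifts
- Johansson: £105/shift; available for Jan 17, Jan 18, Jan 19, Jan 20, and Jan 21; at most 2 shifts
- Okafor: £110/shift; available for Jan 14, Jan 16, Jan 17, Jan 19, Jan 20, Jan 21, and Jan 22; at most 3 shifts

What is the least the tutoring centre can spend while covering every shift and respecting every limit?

£1290

Picking the cheapest available tutor for each shift independently would cost £1210, but that ignores the shift limits.
An optimal schedule: Jan 14→Okafor, Jan 15→Delgado, Jan 16→Okafor, Jan 17→Johansson, Jan 18→Johansson, Jan 19→Delgado, Jan 20→Zhao, Jan 21→Chen, Jan 22→Okafor, Jan 23→Zhao+Chen.
Total: 110 + 115 + 110 + 105 + 105 + 115 + 125 + 135 + 110 + 125 + 135 = £1290.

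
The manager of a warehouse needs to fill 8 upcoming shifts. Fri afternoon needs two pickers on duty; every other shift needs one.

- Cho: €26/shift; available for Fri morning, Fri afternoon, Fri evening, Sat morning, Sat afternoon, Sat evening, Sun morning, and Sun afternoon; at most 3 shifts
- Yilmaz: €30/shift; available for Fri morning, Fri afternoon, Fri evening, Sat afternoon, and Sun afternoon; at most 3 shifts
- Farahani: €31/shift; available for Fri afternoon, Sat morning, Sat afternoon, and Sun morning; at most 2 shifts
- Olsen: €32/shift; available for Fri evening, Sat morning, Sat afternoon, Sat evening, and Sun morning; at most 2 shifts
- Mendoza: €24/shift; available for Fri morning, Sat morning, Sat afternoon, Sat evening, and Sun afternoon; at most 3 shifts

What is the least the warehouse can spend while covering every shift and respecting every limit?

€240

Picking the cheapest available picker for each shift independently would cost €228, but that ignores the shift limits.
An optimal schedule: Fri morning→Mendoza, Fri afternoon→Cho+Yilmaz, Fri evening→Cho, Sat morning→Mendoza, Sat afternoon→Yilmaz, Sat evening→Mendoza, Sun morning→Cho, Sun afternoon→Yilmaz.
Total: 24 + 26 + 30 + 26 + 24 + 30 + 24 + 26 + 30 = €240.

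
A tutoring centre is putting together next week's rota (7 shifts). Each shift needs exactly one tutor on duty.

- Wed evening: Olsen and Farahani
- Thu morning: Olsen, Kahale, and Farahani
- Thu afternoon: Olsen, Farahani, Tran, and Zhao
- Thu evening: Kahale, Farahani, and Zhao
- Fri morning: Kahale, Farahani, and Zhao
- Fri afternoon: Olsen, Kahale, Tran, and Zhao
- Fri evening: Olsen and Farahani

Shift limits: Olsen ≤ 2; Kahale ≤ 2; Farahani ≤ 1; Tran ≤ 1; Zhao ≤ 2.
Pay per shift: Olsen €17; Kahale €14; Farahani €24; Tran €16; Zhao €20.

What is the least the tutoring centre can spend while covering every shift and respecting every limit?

Picking the cheapest available tutor for each shift independently would cost €106, but that ignores the shift limits.
An optimal schedule: Wed evening→Olsen, Thu morning→Kahale, Thu afternoon→Tran, Thu evening→Kahale, Fri morning→Zhao, Fri afternoon→Zhao, Fri evening→Olsen.
Total: 17 + 14 + 16 + 14 + 20 + 20 + 17 = €118.

€118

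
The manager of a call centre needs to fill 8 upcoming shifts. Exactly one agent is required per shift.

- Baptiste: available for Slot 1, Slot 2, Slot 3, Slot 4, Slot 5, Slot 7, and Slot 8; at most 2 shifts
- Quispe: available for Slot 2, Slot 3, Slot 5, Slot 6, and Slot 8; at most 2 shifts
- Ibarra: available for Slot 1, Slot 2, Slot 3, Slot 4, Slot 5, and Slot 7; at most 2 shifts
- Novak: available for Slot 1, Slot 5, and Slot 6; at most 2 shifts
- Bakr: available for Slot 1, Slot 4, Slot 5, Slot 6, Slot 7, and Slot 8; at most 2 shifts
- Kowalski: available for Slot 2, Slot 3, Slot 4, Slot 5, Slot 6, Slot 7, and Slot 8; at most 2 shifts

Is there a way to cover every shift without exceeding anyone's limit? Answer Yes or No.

One valid schedule: Slot 1→Baptiste, Slot 2→Baptiste, Slot 3→Quispe, Slot 4→Ibarra, Slot 5→Novak, Slot 6→Quispe, Slot 7→Ibarra, Slot 8→Bakr.
Loads: Baptiste 2/2, Quispe 2/2, Ibarra 2/2, Novak 1/2, Bakr 1/2, Kowalski 0/2 — all within limits.

Yes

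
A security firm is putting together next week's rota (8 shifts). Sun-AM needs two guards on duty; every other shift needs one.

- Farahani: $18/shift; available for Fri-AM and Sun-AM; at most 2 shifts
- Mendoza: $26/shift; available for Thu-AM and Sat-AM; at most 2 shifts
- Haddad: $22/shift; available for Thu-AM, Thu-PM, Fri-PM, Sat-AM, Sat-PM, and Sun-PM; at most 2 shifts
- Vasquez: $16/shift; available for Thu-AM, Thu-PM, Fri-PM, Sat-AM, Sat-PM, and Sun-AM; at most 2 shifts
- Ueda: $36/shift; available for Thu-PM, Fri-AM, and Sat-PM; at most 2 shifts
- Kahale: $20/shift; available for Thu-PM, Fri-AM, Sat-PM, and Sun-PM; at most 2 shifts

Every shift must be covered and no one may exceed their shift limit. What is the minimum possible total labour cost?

$178

Sun-AM can only be covered by Farahani and Vasquez, so that assignment is forced.
Picking the cheapest available guard for each shift independently would cost $152, but that ignores the shift limits.
An optimal schedule: Thu-AM→Haddad, Thu-PM→Kahale, Fri-AM→Farahani, Fri-PM→Vasquez, Sat-AM→Mendoza, Sat-PM→Haddad, Sun-AM→Vasquez+Farahani, Sun-PM→Kahale.
Total: 22 + 20 + 18 + 16 + 26 + 22 + 16 + 18 + 20 = $178.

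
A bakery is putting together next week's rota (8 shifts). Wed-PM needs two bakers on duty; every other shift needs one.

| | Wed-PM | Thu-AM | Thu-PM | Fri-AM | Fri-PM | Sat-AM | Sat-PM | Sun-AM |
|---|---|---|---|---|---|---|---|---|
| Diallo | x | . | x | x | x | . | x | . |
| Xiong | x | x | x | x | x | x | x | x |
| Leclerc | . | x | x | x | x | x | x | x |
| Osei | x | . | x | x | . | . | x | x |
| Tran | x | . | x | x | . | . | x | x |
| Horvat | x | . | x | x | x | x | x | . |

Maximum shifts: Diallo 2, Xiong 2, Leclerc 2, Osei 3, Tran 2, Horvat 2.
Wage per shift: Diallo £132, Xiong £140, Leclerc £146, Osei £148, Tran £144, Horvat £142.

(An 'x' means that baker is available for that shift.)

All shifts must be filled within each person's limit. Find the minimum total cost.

£1262

Picking the cheapest available baker for each shift independently would cost £1220, but that ignores the shift limits.
An optimal schedule: Wed-PM→Horvat+Tran, Thu-AM→Xiong, Thu-PM→Diallo, Fri-AM→Horvat, Fri-PM→Diallo, Sat-AM→Xiong, Sat-PM→Leclerc, Sun-AM→Tran.
Total: 142 + 144 + 140 + 132 + 142 + 132 + 140 + 146 + 144 = £1262.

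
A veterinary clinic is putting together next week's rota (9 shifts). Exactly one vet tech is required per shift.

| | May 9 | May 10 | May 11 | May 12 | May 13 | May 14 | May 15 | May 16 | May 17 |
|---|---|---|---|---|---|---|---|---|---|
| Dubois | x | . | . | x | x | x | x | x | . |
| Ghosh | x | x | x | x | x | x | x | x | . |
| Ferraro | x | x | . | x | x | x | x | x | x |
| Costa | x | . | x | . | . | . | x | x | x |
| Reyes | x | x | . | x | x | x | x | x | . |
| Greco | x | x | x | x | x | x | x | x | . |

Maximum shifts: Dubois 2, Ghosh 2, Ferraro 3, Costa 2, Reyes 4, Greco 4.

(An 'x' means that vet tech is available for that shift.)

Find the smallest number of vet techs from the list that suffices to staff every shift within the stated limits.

3

9 slots to fill and no one can take more than 4, so at least ⌈9/4⌉ = 3 vet techs are needed.
Dubois, Ferraro, and Greco alone can cover everything: May 9→Dubois, May 10→Ferraro, May 11→Greco, May 12→Dubois, May 13→Ferraro, May 14→Greco, May 15→Greco, May 16→Greco, May 17→Ferraro.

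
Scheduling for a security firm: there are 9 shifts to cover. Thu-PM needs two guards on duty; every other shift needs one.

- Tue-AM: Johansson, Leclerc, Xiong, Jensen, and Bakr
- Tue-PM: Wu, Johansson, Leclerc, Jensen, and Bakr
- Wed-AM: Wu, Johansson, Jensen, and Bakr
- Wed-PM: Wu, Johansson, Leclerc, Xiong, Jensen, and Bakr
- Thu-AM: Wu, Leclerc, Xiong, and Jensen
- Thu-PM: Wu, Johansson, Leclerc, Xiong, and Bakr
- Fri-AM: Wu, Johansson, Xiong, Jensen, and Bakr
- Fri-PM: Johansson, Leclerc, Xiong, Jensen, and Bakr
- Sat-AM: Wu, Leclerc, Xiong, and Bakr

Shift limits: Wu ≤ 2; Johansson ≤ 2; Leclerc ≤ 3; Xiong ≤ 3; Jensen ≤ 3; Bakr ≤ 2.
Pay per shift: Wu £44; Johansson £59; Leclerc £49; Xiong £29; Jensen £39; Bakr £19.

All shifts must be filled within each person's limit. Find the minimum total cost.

£330

Picking the cheapest available guard for each shift independently would cost £210, but that ignores the shift limits.
An optimal schedule: Tue-AM→Xiong, Tue-PM→Jensen, Wed-AM→Bakr, Wed-PM→Wu, Thu-AM→Xiong, Thu-PM→Xiong+Wu, Fri-AM→Jensen, Fri-PM→Jensen, Sat-AM→Bakr.
Total: 29 + 39 + 19 + 44 + 29 + 29 + 44 + 39 + 39 + 19 = £330.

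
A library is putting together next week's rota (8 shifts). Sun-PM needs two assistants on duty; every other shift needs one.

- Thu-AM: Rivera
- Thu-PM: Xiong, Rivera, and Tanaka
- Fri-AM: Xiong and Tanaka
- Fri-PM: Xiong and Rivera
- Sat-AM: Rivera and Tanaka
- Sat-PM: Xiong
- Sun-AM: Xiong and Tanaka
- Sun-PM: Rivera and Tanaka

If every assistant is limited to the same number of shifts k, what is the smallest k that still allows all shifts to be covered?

3

With 3 assistants and 9 worker-slots to fill, someone must work at least ⌈9/3⌉ = 3 shifts, so k ≥ 3.
k = 3 works: Thu-AM→Rivera, Thu-PM→Tanaka, Fri-AM→Xiong, Fri-PM→Xiong, Sat-AM→Rivera, Sat-PM→Xiong, Sun-AM→Tanaka, Sun-PM→Rivera+Tanaka.
Loads: Xiong 3, Rivera 3, Tanaka 3 — all ≤ 3.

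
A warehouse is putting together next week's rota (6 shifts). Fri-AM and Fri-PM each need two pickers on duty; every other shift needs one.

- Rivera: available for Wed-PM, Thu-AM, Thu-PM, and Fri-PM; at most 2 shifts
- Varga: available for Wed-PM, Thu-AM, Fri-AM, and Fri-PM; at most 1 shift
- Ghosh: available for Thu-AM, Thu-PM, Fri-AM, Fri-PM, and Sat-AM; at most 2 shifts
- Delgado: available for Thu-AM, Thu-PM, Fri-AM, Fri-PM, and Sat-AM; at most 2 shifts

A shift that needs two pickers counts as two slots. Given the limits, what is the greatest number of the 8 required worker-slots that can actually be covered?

Total capacity across all pickers is 2+1+2+2 = 7, and 8 slots are needed, so at most 7 can be filled.
An assignment achieving 7: Wed-PM→Rivera, Thu-AM→Delgado, Thu-PM→Rivera, Fri-AM→Varga+Ghosh, Fri-PM→Delgado, Sat-AM→Ghosh.
Loads: Rivera 2/2, Varga 1/1, Ghosh 2/2, Delgado 2/2.

7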